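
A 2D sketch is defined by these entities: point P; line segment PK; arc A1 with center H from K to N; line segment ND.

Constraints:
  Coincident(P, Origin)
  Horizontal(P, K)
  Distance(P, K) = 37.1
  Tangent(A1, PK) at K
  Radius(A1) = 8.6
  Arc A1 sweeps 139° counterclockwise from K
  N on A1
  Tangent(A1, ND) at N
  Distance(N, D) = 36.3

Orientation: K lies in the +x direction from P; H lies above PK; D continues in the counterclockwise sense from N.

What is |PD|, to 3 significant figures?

41.8

P is at the origin; PK is horizontal with |PK| = 37.1 and K on the +x side, so K = (37.1, 0.00). Since A1 is tangent to PK there, HK ⟂ PK, so H = K + (0, 8.6) = (37.1, 8.60). On A1, K sits at bearing -90° from H; a 139° counterclockwise sweep puts N at bearing 49°, so N = H + 8.6·(cos 49°, sin 49°) = (42.7, 15.1). Tangency of A1 to ND means the radius HN is perpendicular to ND, so ND runs along (−sin 49°, cos 49°); with |ND| = 36.3, D = (15.3, 38.9). Then |PD| = |D − P| = 41.8.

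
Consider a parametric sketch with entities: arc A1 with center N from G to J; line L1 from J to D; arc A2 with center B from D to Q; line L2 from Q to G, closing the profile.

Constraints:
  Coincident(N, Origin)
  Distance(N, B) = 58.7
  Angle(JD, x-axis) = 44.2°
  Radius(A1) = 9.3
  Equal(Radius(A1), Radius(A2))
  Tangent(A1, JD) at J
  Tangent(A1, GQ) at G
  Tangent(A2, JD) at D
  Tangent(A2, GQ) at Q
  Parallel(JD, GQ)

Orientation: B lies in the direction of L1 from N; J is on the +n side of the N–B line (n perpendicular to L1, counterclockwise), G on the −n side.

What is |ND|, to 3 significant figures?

59.4

Tangency of A1 to both parallel lines with radius 9.3 puts J and G at N ± 9.3·n: J = (-6.48, 6.67), G = (6.48, -6.67). Equal radii place D and Q the same way about B: D = B + 9.3·n = (35.6, 47.6), Q = B − 9.3·n = (48.6, 34.3). Then |ND| = |D − N| = 59.4.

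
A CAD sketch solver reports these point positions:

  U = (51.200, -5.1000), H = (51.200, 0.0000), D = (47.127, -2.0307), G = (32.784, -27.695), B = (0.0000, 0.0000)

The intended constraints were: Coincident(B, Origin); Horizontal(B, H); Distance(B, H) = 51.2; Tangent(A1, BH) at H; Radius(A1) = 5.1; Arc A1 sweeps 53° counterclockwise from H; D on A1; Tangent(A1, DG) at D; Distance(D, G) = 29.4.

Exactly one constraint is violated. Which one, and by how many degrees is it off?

Tangent(A1, DG) at D — off by 7.80°.

B = (0.00, 0.00) ✓; B.y = 0.00, H.y = 0.00 ✓; |BH| = 51.20 ✓; ∠(UH, HB) = 90.00° ✓; |UH| = 5.100 ✓; bearing(U→D) − bearing(U→H) = 53.00° ✓; |UD| = 5.100 ✓; ∠(UD, DG) = 82.20° ✗; |DG| = 29.40 ✓.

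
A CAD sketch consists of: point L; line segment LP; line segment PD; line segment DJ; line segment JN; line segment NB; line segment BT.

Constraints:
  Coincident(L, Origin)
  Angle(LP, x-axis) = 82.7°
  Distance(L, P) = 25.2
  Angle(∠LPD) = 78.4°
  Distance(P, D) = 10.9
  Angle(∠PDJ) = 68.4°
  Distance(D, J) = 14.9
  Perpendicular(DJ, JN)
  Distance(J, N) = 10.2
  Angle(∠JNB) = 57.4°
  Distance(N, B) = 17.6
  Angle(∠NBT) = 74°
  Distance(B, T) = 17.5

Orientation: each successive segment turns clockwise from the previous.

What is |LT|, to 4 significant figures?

13.90

L is at the origin; LP runs at 82.7° with length 25.2, so P = (3.202, 25.00). ∠LPD = 78.4° gives PD at -18.90° from the x-axis; with |PD| = 10.9, D = (13.51, 21.47). ∠PDJ = 68.4° gives DJ at -130.5° from the x-axis; with |DJ| = 14.9, J = (3.838, 10.13). The perpendicularity gives JN at right angles to DJ, so JN runs at 139.5°; with |JN| = 10.2, N = (-3.919, 16.76). ∠JNB = 57.4° gives NB at 16.90° from the x-axis; with |NB| = 17.6, B = (12.92, 21.88). ∠NBT = 74.0° gives BT at -89.10° from the x-axis; with |BT| = 17.5, T = (13.20, 4.378). Then |LT| = |T − L| = 13.90.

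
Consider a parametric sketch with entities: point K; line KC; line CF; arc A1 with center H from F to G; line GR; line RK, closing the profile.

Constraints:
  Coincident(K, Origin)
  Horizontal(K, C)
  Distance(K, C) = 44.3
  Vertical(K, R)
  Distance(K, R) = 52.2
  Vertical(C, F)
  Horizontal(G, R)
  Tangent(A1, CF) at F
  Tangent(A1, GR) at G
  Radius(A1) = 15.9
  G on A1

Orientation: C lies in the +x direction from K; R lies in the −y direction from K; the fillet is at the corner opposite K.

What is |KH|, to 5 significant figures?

46.090

KR is vertical with |KR| = 52.2 and R on the −y side, so R = (0.0000, -52.200). The virtual corner opposite K is at (44.300, -52.200). Tangency of A1 to CF means the radius HF is perpendicular to CF and since A1 is tangent to GR there, HG ⟂ GR, with radius 15.9, so the center H sits 15.9 in from both sides at H = (28.400, -36.300). Then |KH| = |H − K| = 46.090.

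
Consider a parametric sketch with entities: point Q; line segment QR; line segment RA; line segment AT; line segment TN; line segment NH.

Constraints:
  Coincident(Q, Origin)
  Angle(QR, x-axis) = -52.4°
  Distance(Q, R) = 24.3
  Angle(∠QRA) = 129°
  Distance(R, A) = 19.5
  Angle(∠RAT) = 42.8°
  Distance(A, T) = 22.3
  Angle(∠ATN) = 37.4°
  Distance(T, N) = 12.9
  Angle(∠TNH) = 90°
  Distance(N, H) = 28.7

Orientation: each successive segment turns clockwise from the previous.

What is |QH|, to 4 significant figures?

50.25

∠ATN = 37.4° gives TN at -23.20° from the x-axis; with |TN| = 12.9, N = (11.22, -23.88). ∠TNH = 90.0° gives NH at -113.2° from the x-axis; with |NH| = 28.7, H = (-0.08900, -50.25). Then |QH| = |H − Q| = 50.25.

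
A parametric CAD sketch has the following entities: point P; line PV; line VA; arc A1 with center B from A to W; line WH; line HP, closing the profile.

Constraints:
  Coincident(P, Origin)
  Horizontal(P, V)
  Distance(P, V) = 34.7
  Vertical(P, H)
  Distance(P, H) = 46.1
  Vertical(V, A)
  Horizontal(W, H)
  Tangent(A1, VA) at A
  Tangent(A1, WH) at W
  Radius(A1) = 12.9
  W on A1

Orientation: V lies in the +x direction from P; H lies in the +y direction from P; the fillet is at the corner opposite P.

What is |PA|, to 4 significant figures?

48.02

P is at the origin; PV is horizontal with |PV| = 34.7 and V on the +x side, so V = (34.70, 0.000). PH is vertical with |PH| = 46.1 and H on the +y side, so H = (0.000, 46.10). The virtual corner opposite P is at (34.70, 46.10). The tangent condition forces BA to be normal to VA and A1 meets WH tangentially, so BW is at right angles to WH, with radius 12.9, so the center B sits 12.9 in from both sides at B = (21.80, 33.20). That places the tangent points at A = (34.70, 33.20) on VA and W = (21.80, 46.10) on WH. Then |PA| = |A − P| = 48.02.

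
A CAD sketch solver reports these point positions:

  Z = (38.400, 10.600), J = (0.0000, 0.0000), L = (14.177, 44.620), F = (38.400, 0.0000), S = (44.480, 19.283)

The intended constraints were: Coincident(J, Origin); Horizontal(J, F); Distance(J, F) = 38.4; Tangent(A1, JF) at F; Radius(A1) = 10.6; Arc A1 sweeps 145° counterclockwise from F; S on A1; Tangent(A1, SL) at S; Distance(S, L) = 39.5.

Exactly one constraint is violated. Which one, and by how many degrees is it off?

Tangent(A1, SL) at S — off by 4.90°.

J = (0.00, 0.00) ✓; J.y = 0.00, F.y = 0.00 ✓; |JF| = 38.40 ✓; ∠(ZF, FJ) = 90.00° ✓; |ZF| = 10.60 ✓; bearing(Z→S) − bearing(Z→F) = 145.0° ✓; |ZS| = 10.60 ✓; ∠(ZS, SL) = 94.90° ✗; |SL| = 39.50 ✓.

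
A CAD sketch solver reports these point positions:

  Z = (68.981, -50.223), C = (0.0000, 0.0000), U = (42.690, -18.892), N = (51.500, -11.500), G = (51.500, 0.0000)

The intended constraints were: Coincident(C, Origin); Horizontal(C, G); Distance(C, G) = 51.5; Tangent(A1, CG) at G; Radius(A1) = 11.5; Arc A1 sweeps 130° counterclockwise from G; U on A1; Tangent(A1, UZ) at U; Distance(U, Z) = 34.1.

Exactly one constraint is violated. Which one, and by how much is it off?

Distance(U, Z) = 34.1 — off by 6.80.

C = (0.00, 0.00) ✓; C.y = 0.00, G.y = 0.00 ✓; |CG| = 51.50 ✓; ∠(NG, GC) = 90.00° ✓; |NG| = 11.50 ✓; bearing(N→U) − bearing(N→G) = 130.0° ✓; |NU| = 11.50 ✓; ∠(NU, UZ) = 90.00° ✓; |UZ| = 40.90 ✗.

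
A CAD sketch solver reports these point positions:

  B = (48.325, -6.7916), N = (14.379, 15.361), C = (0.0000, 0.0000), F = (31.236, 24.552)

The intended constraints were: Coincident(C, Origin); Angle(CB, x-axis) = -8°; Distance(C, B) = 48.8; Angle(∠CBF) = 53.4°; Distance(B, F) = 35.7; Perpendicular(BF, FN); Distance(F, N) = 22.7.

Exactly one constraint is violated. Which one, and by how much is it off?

Distance(F, N) = 22.7 — off by 3.50.

C = (0.00, 0.00) ✓; CB at -8.000° ✓; |CB| = 48.80 ✓; ∠CBF = 53.40° ✓; |BF| = 35.70 ✓; ∠(BF, FN) = 90.00° ✓; |FN| = 19.20 ✗.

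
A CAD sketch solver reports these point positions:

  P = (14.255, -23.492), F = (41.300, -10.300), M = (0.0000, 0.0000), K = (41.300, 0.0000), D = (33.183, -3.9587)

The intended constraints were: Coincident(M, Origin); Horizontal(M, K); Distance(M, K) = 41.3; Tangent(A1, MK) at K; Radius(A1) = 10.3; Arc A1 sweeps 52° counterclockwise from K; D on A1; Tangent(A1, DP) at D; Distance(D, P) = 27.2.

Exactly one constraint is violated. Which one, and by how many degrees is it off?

Tangent(A1, DP) at D — off by 6.10°.

M = (0.00, 0.00) ✓; M.y = 0.00, K.y = 0.00 ✓; |MK| = 41.30 ✓; ∠(FK, KM) = 90.00° ✓; |FK| = 10.30 ✓; bearing(F→D) − bearing(F→K) = 52.00° ✓; |FD| = 10.30 ✓; ∠(FD, DP) = 96.10° ✗; |DP| = 27.20 ✓.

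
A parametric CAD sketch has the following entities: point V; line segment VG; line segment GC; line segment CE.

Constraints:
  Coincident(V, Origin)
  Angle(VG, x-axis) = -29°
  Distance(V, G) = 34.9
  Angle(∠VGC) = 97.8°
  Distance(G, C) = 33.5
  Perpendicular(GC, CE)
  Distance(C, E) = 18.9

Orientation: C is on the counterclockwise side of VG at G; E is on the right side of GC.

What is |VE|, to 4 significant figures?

65.74

V is at the origin; VG runs at -29.0° with length 34.9, so G = 34.9·(cos -29.0°, sin -29.0°) = (30.52, -16.92). ∠VGC = 97.8°, so GC runs at -29.0° + (180° − 97.8°) = 53.20° from the x-axis; with |GC| = 33.5, C = G + 33.5·(cos 53.20°, sin 53.20°) = (50.59, 9.905). GC is perpendicular to CE; with |CE| = 18.9 on the right of GC, E = C + 18.9·(0.8007, -0.5990) = (65.73, -1.417). Then |VE| = |E − V| = 65.74.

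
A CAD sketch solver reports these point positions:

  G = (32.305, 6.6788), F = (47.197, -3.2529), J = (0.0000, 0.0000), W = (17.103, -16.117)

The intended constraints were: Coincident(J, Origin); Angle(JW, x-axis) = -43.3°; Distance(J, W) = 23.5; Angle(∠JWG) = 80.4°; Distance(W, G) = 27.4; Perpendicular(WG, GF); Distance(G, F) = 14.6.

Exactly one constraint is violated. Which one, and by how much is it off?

Distance(G, F) = 14.6 — off by 3.30.

J = (0.00, 0.00) ✓; JW at -43.30° ✓; |JW| = 23.50 ✓; ∠JWG = 80.40° ✓; |WG| = 27.40 ✓; ∠(WG, GF) = 90.00° ✓; |GF| = 17.90 ✗.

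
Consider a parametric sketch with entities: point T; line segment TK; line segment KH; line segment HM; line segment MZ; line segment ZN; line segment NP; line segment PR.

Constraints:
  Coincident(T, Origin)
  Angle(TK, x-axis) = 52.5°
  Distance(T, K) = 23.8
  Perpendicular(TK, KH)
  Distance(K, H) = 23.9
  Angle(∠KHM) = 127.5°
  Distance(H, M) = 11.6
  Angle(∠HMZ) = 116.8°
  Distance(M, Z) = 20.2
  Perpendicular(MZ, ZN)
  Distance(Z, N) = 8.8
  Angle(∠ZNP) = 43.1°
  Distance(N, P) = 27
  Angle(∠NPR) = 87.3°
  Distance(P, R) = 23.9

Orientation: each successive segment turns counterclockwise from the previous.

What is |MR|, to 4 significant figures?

33.10

T is at the origin; TK runs at 52.5° with length 23.8, so K = (14.49, 18.88). TK ⟂ KH, so KH runs at 142.5°; with |KH| = 23.9, H = (-4.473, 33.43). ∠KHM = 127.5° gives HM at -165.0° from the x-axis; with |HM| = 11.6, M = (-15.68, 30.43). ∠HMZ = 116.8° gives MZ at -101.8° from the x-axis; with |MZ| = 20.2, Z = (-19.81, 10.66). The perpendicularity gives ZN at right angles to MZ, so ZN runs at -11.80°; with |ZN| = 8.8, N = (-11.19, 8.856). ∠ZNP = 43.1° gives NP at 125.1° from the x-axis; with |NP| = 27.0, P = (-26.72, 30.95). ∠NPR = 87.3° gives PR at -142.2° from the x-axis; with |PR| = 23.9, R = (-45.60, 16.30). Then |MR| = |R − M| = 33.10.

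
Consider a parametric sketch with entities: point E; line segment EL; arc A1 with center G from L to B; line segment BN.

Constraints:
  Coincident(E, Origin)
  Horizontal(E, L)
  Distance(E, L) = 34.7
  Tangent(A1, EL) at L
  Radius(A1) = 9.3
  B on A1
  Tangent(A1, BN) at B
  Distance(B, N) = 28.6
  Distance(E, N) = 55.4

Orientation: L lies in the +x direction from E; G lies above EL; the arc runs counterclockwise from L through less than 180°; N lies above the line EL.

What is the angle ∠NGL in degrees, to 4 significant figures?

171.1°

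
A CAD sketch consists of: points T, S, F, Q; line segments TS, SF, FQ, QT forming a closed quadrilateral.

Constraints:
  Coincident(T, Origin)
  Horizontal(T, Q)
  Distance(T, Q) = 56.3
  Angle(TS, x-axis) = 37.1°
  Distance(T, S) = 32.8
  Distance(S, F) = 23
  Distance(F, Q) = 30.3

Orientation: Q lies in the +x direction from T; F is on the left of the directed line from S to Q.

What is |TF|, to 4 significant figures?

55.41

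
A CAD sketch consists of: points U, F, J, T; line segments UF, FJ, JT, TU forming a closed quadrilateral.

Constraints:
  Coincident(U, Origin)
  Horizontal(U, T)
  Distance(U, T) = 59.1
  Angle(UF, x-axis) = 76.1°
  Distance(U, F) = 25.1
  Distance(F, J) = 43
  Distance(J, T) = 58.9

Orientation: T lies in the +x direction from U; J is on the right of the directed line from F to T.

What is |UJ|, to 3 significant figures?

18.8

Checks: |FJ| = 43.00 ✓; |JT| = 58.90 ✓.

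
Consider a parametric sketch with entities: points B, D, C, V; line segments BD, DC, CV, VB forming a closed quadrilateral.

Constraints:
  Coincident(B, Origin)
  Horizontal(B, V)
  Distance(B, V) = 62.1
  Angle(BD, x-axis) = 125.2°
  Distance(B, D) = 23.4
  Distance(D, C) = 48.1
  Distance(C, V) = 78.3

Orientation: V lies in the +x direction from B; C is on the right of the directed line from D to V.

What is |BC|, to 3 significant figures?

30.8

Checks: B = (0.00, 0.00) ✓; |DC| = 48.10 ✓; |CV| = 78.30 ✓.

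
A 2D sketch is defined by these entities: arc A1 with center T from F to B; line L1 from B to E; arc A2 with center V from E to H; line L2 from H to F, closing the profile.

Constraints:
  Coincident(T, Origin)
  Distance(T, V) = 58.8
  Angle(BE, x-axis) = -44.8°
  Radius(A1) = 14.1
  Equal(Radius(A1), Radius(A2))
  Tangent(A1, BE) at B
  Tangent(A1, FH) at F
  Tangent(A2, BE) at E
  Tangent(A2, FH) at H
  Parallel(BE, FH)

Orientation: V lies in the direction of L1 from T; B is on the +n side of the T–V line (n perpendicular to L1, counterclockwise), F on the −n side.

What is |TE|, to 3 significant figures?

60.5

Tangency of A1 to both parallel lines with radius 14.1 puts B and F at T ± 14.1·n: B = (9.94, 10.0), F = (-9.94, -10.0). Equal radii place E and H the same way about V: E = V + 14.1·n = (51.7, -31.4), H = V − 14.1·n = (31.8, -51.4). Then |TE| = |E − T| = 60.5.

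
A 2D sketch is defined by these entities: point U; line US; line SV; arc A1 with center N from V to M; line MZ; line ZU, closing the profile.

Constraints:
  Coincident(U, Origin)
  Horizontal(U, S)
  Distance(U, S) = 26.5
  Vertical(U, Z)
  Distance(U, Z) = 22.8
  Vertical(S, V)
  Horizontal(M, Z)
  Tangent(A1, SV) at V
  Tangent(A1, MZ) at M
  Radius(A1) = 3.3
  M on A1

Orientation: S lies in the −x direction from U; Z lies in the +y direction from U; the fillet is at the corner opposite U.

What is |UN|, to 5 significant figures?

30.307

U is at the origin; US is horizontal with |US| = 26.5 and S on the −x side, so S = (-26.500, 0.0000). UZ is vertical with |UZ| = 22.8 and Z on the +y side, so Z = (0.0000, 22.800). The virtual corner opposite U is at (-26.500, 22.800). Since A1 is tangent to SV there, NV ⟂ SV and the tangent condition forces NM to be normal to MZ, with radius 3.3, so the center N sits 3.3 in from both sides at N = (-23.200, 19.500). Then |UN| = |N − U| = 30.307.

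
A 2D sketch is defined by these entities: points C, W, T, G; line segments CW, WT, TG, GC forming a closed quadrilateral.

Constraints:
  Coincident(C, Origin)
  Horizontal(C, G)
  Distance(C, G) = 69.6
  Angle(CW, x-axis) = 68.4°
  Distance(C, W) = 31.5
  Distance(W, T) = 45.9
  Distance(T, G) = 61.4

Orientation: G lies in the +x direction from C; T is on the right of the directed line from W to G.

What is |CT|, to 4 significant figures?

19.63

Checks: |WT| = 45.90 ✓; |TG| = 61.40 ✓.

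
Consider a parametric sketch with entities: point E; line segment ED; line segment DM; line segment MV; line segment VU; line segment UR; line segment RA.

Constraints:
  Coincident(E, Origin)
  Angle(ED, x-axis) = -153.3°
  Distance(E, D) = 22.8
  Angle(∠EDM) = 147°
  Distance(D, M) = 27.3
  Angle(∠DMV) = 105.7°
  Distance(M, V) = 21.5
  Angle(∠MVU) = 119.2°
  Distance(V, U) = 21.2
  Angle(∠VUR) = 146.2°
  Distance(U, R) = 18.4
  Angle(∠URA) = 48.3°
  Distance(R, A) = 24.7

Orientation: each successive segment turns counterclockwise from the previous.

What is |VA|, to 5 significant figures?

20.683

∠VUR = 146.2° gives UR at 48.600° from the x-axis; with |UR| = 18.4, R = (13.457, -30.063). ∠URA = 48.3° gives RA at -179.70° from the x-axis; with |RA| = 24.7, A = (-11.242, -30.193). Then |VA| = |A − V| = 20.683.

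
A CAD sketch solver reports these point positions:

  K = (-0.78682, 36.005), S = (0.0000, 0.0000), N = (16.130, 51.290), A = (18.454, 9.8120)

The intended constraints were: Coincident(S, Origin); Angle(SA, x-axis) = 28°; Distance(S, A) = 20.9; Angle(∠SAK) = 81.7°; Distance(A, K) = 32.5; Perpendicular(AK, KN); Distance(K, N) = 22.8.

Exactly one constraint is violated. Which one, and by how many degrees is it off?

Perpendicular(AK, KN) — off by 5.80°.

S = (0.00, 0.00) ✓; SA at 28.00° ✓; |SA| = 20.90 ✓; ∠SAK = 81.70° ✓; |AK| = 32.50 ✓; ∠(AK, KN) = 84.20° ✗; |KN| = 22.80 ✓.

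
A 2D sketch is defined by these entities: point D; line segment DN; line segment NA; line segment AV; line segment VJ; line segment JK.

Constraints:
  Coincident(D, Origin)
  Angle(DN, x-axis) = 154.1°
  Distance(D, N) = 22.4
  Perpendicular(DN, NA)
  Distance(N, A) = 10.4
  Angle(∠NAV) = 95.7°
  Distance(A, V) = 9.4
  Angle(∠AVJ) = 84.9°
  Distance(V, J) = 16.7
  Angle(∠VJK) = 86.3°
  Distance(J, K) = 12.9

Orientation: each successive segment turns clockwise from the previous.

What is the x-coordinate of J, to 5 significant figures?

-13.922

D is at the origin; DN runs at 154.1° with length 22.4, so N = (-20.150, 9.7844). DN ⟂ NA, so NA runs at 64.100°; with |NA| = 10.4, A = (-15.607, 19.140). ∠NAV = 95.7° gives AV at -20.200° from the x-axis; with |AV| = 9.4, V = (-6.7855, 15.894). ∠AVJ = 84.9° gives VJ at -115.30° from the x-axis; with |VJ| = 16.7, J = (-13.922, 0.79578). So J.x = -13.922.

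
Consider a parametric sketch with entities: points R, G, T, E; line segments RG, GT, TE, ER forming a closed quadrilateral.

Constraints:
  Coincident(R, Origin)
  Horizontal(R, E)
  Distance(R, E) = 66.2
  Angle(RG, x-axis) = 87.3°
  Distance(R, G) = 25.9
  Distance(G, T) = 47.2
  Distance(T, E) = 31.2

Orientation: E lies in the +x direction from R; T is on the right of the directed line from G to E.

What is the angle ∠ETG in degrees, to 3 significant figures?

125°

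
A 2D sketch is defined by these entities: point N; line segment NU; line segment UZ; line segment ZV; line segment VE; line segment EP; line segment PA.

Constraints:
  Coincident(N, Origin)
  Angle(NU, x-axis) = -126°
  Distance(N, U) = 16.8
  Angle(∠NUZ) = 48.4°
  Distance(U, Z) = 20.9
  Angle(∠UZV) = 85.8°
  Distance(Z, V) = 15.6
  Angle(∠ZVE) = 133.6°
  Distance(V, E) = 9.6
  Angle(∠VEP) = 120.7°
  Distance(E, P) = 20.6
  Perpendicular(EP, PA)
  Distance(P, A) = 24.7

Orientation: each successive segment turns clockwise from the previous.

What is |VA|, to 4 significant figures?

30.34

∠VEP = 120.7° gives EP at -97.50° from the x-axis; with |EP| = 20.6, P = (5.933, -17.31). EP ⟂ PA, so PA runs at 172.5°; with |PA| = 24.7, A = (-18.56, -14.09). Then |VA| = |A − V| = 30.34.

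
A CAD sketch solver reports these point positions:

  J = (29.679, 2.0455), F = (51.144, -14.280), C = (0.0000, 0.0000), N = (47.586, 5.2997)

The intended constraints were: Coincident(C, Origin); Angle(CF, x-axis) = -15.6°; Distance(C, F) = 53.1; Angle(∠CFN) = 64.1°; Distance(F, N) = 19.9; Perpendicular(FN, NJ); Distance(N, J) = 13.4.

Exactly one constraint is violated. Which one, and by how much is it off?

Distance(N, J) = 13.4 — off by 4.80.

C = (0.00, 0.00) ✓; CF at -15.60° ✓; |CF| = 53.10 ✓; ∠CFN = 64.10° ✓; |FN| = 19.90 ✓; ∠(FN, NJ) = 90.00° ✓; |NJ| = 18.20 ✗.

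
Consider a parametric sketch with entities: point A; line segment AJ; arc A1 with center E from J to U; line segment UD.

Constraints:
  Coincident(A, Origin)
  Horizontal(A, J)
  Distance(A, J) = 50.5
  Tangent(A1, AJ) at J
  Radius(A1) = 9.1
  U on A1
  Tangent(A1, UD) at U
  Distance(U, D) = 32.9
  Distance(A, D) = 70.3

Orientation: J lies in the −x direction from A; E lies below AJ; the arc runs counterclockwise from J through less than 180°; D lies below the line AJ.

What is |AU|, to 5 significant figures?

60.398

Checks: |AJ| = 50.50 ✓; |EU| = 9.100 ✓; ∠(EU, UD) = 90.00° ✓; |UD| = 32.90 ✓; |AD| = 70.30 ✓.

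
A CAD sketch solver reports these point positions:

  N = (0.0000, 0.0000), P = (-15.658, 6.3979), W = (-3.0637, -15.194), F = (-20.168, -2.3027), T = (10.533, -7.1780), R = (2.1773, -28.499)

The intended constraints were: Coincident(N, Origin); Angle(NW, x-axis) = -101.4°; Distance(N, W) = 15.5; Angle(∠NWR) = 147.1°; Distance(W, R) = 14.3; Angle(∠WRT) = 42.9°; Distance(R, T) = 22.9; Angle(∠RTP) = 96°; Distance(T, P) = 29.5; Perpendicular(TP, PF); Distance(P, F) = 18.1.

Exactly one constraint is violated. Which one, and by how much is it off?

Distance(P, F) = 18.1 — off by 8.30.

N = (0.00, 0.00) ✓; NW at -101.4° ✓; |NW| = 15.50 ✓; ∠NWR = 147.1° ✓; |WR| = 14.30 ✓; ∠WRT = 42.90° ✓; |RT| = 22.90 ✓; ∠RTP = 96.00° ✓; |TP| = 29.50 ✓; ∠(TP, PF) = 90.00° ✓; |PF| = 9.800 ✗.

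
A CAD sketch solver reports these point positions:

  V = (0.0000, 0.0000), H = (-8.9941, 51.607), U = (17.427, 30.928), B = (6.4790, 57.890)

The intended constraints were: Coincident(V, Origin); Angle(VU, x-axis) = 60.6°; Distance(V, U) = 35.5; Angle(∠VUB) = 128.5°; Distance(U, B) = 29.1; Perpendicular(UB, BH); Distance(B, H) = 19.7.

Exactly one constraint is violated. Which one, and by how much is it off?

Distance(B, H) = 19.7 — off by 3.00.

V = (0.00, 0.00) ✓; VU at 60.60° ✓; |VU| = 35.50 ✓; ∠VUB = 128.5° ✓; |UB| = 29.10 ✓; ∠(UB, BH) = 90.00° ✓; |BH| = 16.70 ✗.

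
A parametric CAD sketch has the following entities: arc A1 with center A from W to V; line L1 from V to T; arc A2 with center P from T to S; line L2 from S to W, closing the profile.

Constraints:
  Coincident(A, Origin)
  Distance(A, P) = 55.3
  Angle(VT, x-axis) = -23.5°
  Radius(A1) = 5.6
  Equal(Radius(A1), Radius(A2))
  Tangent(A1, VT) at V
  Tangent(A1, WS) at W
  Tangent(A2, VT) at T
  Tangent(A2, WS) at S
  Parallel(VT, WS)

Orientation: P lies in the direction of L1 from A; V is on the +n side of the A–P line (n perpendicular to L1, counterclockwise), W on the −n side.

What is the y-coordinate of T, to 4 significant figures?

-16.92

The slot axis is L1's direction at -23.5°, so u = (cos -23.5°, sin -23.5°) = (0.9171, -0.3987) and n = (−sin -23.5°, cos -23.5°) = (0.3987, 0.9171). A is at the origin and P lies 55.3 along u from A, so P = 55.3·u = (50.71, -22.05). Tangency of A1 to both parallel lines with radius 5.6 puts V and W at A ± 5.6·n: V = (2.233, 5.136), W = (-2.233, -5.136). Equal radii place T and S the same way about P: T = P + 5.6·n = (52.95, -16.92), S = P − 5.6·n = (48.48, -27.19). So T.y = -16.92.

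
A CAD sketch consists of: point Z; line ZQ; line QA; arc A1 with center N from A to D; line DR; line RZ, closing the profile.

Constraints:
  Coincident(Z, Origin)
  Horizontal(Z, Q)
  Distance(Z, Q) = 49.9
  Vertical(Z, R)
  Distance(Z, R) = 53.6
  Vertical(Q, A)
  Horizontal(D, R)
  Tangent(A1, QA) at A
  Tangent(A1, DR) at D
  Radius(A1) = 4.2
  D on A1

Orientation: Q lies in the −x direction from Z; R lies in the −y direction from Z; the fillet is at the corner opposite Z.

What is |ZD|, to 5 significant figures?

70.438

Z is at the origin; ZQ is horizontal with |ZQ| = 49.9 and Q on the −x side, so Q = (-49.900, 0.0000). Z and R share the same x with |ZR| = 53.6 and R on the −y side, so R = (0.0000, -53.600). The virtual corner opposite Z is at (-49.900, -53.600). A1 meets QA tangentially, so NA is at right angles to QA and the tangent condition forces ND to be normal to DR, with radius 4.2, so the center N sits 4.2 in from both sides at N = (-45.700, -49.400). That places the tangent points at A = (-49.900, -49.400) on QA and D = (-45.700, -53.600) on DR. Then |ZD| = |D − Z| = 70.438.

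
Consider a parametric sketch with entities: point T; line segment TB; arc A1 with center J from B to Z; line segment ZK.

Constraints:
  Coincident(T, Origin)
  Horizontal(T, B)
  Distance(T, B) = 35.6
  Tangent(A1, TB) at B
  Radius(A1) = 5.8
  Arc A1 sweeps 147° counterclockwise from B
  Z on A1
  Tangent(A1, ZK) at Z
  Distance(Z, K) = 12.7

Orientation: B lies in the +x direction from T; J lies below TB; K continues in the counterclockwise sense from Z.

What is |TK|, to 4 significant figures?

46.54

On A1, B sits at bearing 90° from J; a 147° counterclockwise sweep puts Z at bearing 237°, so Z = J + 5.8·(cos 237°, sin 237°) = (32.44, -10.66). Tangency of A1 to ZK means the radius JZ is perpendicular to ZK, so ZK runs along (−sin 237°, cos 237°); with |ZK| = 12.7, K = (43.09, -17.58). Then |TK| = |K − T| = 46.54.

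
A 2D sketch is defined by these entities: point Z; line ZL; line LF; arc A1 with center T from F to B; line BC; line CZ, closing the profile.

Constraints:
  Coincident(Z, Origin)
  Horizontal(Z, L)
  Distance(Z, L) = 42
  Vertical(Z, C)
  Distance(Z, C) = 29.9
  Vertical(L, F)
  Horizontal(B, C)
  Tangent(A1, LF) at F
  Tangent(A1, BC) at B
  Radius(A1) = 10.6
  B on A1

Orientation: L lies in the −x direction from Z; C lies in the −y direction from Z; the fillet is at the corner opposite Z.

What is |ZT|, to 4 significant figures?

36.86

Z is at the origin; ZL is horizontal with |ZL| = 42.0 and L on the −x side, so L = (-42.00, 0.000). Z and C share the same x with |ZC| = 29.9 and C on the −y side, so C = (0.000, -29.90). The virtual corner opposite Z is at (-42.00, -29.90). Since A1 is tangent to LF there, TF ⟂ LF and the tangent condition forces TB to be normal to BC, with radius 10.6, so the center T sits 10.6 in from both sides at T = (-31.40, -19.30). Then |ZT| = |T − Z| = 36.86.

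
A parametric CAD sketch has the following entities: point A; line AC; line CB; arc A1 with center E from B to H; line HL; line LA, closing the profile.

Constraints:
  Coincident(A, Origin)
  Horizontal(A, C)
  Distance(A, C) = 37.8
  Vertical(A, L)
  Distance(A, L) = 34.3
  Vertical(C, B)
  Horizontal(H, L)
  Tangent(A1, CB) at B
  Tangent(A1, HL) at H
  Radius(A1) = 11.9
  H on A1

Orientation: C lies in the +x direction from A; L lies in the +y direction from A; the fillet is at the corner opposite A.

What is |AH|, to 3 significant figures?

43.0

The virtual corner opposite A is at (37.8, 34.3). The tangent condition forces EB to be normal to CB and tangency of A1 to HL means the radius EH is perpendicular to HL, with radius 11.9, so the center E sits 11.9 in from both sides at E = (25.9, 22.4). That places the tangent points at B = (37.8, 22.4) on CB and H = (25.9, 34.3) on HL. Then |AH| = |H − A| = 43.0.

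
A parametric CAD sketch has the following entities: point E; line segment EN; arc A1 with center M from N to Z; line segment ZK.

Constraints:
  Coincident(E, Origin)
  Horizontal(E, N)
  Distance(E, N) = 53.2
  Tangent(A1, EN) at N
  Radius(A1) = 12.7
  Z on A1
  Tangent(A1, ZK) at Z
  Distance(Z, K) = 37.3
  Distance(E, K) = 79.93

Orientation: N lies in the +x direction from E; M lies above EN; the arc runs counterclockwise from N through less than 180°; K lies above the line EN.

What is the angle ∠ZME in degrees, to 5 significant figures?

173.46°

E is at the origin; EN is horizontal with |EN| = 53.2 and N on the +x side, so N = (53.200, 0.0000). Tangency of A1 to EN means the radius MN is perpendicular to EN, so M = N + (0, 12.7) = (53.200, 12.700). Since MZ ⟂ ZK (tangency), |MK| = √(12.7² + 37.3²) = 39.403 regardless of where Z sits on A1. So K lies on both circle(E, 79.93) and circle(M, 39.403); the above-EN intersection is K = (61.334, 51.254). Z is the foot of the tangent from K: Z = (65.808, 14.224).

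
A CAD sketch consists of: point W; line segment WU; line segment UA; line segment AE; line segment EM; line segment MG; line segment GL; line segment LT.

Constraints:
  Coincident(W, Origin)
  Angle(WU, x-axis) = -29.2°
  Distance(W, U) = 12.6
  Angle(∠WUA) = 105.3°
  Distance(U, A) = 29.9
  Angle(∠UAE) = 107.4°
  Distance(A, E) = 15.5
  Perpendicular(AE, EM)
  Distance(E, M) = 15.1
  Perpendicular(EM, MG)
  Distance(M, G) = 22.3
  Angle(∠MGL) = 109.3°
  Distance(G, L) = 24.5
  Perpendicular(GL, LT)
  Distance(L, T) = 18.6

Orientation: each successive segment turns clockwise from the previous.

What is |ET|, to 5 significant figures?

19.125

W is at the origin; WU runs at -29.2° with length 12.6, so U = (10.999, -6.1470). ∠WUA = 105.3° gives UA at -103.90° from the x-axis; with |UA| = 29.9, A = (3.8160, -35.171). ∠UAE = 107.4° gives AE at -176.50° from the x-axis; with |AE| = 15.5, E = (-11.655, -36.118). AE ⟂ EM, so EM runs at 93.500°; with |EM| = 15.1, M = (-12.577, -21.046). EM ⟂ MG, so MG runs at 3.5000°; with |MG| = 22.3, G = (9.6815, -19.684). ∠MGL = 109.3° gives GL at -67.200° from the x-axis; with |GL| = 24.5, L = (19.176, -42.270). The perpendicularity gives LT at right angles to GL, so LT runs at -157.20°; with |LT| = 18.6, T = (2.0290, -49.478). Then |ET| = |T − E| = 19.125.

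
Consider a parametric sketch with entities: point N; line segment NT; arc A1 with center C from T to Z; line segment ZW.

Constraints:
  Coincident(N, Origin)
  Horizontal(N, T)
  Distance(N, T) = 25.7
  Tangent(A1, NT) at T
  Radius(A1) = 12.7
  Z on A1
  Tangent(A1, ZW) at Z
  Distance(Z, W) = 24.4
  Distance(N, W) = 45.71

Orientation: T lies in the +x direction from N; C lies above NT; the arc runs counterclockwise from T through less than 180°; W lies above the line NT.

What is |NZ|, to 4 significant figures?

41.27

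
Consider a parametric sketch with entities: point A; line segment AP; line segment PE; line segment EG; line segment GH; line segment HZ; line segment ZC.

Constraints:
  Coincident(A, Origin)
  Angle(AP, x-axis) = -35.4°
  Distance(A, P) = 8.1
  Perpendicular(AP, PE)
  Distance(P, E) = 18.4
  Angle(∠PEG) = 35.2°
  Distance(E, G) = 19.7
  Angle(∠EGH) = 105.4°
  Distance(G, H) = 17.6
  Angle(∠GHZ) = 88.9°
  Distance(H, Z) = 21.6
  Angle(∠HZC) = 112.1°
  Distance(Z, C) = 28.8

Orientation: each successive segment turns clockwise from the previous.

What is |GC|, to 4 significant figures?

33.36

A is at the origin; AP runs at -35.4° with length 8.1, so P = (6.603, -4.692). The perpendicularity gives PE at right angles to AP, so PE runs at -125.4°; with |PE| = 18.4, E = (-4.056, -19.69). ∠PEG = 35.2° gives EG at 89.80° from the x-axis; with |EG| = 19.7, G = (-3.987, 0.009351). ∠EGH = 105.4° gives GH at 15.20° from the x-axis; with |GH| = 17.6, H = (13.00, 4.624). ∠GHZ = 88.9° gives HZ at -75.90° from the x-axis; with |HZ| = 21.6, Z = (18.26, -16.33). ∠HZC = 112.1° gives ZC at -143.8° from the x-axis; with |ZC| = 28.8, C = (-4.982, -33.33). Then |GC| = |C − G| = 33.36.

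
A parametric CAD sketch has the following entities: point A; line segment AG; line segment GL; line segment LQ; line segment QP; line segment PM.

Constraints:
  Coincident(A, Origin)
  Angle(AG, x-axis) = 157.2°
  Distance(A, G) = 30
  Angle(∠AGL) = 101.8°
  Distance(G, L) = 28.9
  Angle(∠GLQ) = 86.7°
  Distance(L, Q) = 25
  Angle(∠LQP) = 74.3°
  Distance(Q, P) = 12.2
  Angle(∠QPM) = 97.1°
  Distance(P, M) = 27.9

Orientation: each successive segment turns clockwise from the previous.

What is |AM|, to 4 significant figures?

45.24

A is at the origin; AG runs at 157.2° with length 30.0, so G = (-27.66, 11.63). ∠AGL = 101.8° gives GL at 79.00° from the x-axis; with |GL| = 28.9, L = (-22.14, 39.99). ∠GLQ = 86.7° gives LQ at -14.30° from the x-axis; with |LQ| = 25.0, Q = (2.084, 33.82). ∠LQP = 74.3° gives QP at -120.0° from the x-axis; with |QP| = 12.2, P = (-4.016, 23.25). ∠QPM = 97.1° gives PM at 157.1° from the x-axis; with |PM| = 27.9, M = (-29.72, 34.11). Then |AM| = |M − A| = 45.24.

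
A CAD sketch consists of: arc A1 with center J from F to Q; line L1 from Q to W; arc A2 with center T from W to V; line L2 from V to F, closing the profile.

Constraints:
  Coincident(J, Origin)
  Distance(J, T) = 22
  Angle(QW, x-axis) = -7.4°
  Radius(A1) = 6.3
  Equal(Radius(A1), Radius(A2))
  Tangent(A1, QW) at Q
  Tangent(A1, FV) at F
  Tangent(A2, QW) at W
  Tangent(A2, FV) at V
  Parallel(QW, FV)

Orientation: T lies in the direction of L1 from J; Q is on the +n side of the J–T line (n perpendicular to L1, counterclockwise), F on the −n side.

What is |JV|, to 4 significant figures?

22.88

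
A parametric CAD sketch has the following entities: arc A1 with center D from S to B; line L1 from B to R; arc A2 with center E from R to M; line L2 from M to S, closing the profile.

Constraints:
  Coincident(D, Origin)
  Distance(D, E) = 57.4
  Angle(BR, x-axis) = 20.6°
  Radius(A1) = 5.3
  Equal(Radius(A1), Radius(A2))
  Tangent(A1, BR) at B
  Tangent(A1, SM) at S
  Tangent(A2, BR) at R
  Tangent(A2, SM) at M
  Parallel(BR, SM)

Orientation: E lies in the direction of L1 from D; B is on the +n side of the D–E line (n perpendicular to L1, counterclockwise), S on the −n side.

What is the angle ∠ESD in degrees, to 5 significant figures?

84.725°

D is at the origin and E lies 57.4 along u from D, so E = 57.4·u = (53.730, 20.196). Tangency of A1 to both parallel lines with radius 5.3 puts B and S at D ± 5.3·n: B = (-1.8648, 4.9611), S = (1.8648, -4.9611). Then cos ∠ESD = SE·SD / (|SE||SD|), giving 84.725°.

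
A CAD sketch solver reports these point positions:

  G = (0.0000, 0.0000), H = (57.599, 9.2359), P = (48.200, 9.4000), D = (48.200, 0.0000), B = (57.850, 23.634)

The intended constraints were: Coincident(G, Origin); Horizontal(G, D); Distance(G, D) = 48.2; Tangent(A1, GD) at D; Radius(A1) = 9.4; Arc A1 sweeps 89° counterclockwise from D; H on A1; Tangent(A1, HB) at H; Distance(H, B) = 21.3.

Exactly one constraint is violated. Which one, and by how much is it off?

Distance(H, B) = 21.3 — off by 6.90.

G = (0.00, 0.00) ✓; G.y = 0.00, D.y = 0.00 ✓; |GD| = 48.20 ✓; ∠(PD, DG) = 90.00° ✓; |PD| = 9.400 ✓; bearing(P→H) − bearing(P→D) = 89.00° ✓; |PH| = 9.400 ✓; ∠(PH, HB) = 90.00° ✓; |HB| = 14.40 ✗.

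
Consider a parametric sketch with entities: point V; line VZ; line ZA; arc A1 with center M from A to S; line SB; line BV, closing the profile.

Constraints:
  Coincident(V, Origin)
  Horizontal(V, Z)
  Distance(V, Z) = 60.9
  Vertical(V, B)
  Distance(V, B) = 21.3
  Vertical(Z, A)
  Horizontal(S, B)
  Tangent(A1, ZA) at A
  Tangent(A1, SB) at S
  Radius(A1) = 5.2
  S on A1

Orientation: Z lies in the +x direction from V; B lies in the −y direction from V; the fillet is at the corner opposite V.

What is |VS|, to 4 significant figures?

59.63

V is at the origin; V and Z share the same y with |VZ| = 60.9 and Z on the +x side, so Z = (60.90, 0.000). V and B share the same x with |VB| = 21.3 and B on the −y side, so B = (0.000, -21.30). The virtual corner opposite V is at (60.90, -21.30). The tangent condition forces MA to be normal to ZA and since A1 is tangent to SB there, MS ⟂ SB, with radius 5.2, so the center M sits 5.2 in from both sides at M = (55.70, -16.10). That places the tangent points at A = (60.90, -16.10) on ZA and S = (55.70, -21.30) on SB. Then |VS| = |S − V| = 59.63.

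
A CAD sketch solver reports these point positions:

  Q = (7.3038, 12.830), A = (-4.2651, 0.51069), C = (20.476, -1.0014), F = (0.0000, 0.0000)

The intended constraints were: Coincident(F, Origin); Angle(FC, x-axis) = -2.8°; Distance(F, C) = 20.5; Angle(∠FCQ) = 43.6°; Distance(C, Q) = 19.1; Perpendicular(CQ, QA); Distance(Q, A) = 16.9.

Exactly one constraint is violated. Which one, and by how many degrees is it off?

Perpendicular(CQ, QA) — off by 3.20°.

F = (0.00, 0.00) ✓; FC at -2.800° ✓; |FC| = 20.50 ✓; ∠FCQ = 43.60° ✓; |CQ| = 19.10 ✓; ∠(CQ, QA) = 93.20° ✗; |QA| = 16.90 ✓.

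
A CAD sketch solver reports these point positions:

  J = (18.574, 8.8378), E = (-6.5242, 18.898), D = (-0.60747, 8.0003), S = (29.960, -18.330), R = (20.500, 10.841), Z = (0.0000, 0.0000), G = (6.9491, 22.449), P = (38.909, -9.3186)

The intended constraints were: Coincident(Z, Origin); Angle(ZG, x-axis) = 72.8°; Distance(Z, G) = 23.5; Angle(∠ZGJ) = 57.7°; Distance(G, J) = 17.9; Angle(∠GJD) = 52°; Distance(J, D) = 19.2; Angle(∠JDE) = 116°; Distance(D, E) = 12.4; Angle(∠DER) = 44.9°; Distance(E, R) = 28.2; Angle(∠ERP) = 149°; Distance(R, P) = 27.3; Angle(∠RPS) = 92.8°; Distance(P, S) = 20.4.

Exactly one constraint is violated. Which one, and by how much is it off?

Distance(P, S) = 20.4 — off by 7.70.

Z = (0.00, 0.00) ✓; ZG at 72.80° ✓; |ZG| = 23.50 ✓; ∠ZGJ = 57.70° ✓; |GJ| = 17.90 ✓; ∠GJD = 52.00° ✓; |JD| = 19.20 ✓; ∠JDE = 116.0° ✓; |DE| = 12.40 ✓; ∠DER = 44.90° ✓; |ER| = 28.20 ✓; ∠ERP = 149.0° ✓; |RP| = 27.30 ✓; ∠RPS = 92.80° ✓; |PS| = 12.70 ✗.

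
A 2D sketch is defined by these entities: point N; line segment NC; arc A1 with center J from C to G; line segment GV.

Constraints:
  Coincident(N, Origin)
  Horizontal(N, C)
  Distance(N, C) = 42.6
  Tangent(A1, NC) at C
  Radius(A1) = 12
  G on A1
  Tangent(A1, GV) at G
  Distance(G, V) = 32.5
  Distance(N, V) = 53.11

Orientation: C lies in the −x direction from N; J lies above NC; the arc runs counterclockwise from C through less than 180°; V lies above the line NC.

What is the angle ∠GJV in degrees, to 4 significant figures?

69.73°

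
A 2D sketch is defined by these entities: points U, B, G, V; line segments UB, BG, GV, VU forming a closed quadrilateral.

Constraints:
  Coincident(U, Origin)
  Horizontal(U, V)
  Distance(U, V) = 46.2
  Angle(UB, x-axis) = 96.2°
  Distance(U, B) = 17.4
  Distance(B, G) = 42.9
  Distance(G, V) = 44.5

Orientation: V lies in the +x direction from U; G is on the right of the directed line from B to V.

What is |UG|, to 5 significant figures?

25.806

Checks: |BG| = 42.90 ✓; |GV| = 44.50 ✓.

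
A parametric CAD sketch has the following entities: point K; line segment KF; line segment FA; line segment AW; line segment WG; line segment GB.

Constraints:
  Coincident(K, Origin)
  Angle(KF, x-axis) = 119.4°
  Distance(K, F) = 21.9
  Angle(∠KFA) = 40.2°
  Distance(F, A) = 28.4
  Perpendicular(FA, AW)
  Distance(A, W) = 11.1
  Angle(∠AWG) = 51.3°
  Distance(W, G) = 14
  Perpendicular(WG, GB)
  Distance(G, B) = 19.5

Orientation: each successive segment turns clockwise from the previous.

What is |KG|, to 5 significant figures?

11.813

K is at the origin; KF runs at 119.4° with length 21.9, so F = (-10.751, 19.080). ∠KFA = 40.2° gives FA at -20.400° from the x-axis; with |FA| = 28.4, A = (15.868, 9.1801). FA ⟂ AW, so AW runs at -110.40°; with |AW| = 11.1, W = (11.999, -1.2237). ∠AWG = 51.3° gives WG at 120.90° from the x-axis; with |WG| = 14.0, G = (4.8093, 10.789). Then |KG| = |G − K| = 11.813.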